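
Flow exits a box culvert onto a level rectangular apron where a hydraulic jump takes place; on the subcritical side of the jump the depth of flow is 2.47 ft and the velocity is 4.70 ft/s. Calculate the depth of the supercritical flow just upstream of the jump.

y₁ = 0.982 ft

Fr₂ = V₂/√(g·y₂) = 4.70/√(32.2×2.47) = 0.527.
The Bélanger relation is symmetric: y₁/y₂ = ½[√(1 + 8Fr₂²) − 1] = ½[√3.222 − 1] = 0.397.
y₁ = 0.397 × 2.47 = 0.982 ft.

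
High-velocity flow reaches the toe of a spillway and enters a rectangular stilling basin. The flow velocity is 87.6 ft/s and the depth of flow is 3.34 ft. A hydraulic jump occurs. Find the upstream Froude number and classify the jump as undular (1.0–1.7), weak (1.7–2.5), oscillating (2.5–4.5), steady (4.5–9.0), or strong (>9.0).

Fr₁ = 8.45; steady jump

Fr₁ = V₁/√(g·y₁) = 87.6/√(32.2×3.34) = 8.45.
Fr₁ = 8.45 lies in the steady range.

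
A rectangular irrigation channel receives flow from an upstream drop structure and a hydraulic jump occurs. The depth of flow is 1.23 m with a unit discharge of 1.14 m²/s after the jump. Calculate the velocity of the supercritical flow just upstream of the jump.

V₂ = q/y₂ = 1.14/1.23 = 0.927 m/s; Fr₂ = V₂/√(g·y₂) = 0.267.
From the momentum equation (using Fr₂), y₁/y₂ = ½[√(1 + 8Fr₂²) − 1] = ½[√1.570 − 1] = 0.126.
y₁ = 0.126 × 1.23 = 0.155 m.
V₁ = q/y₁ = 1.14/0.155 = 7.33 m/s.

V₁ = 7.33 m/s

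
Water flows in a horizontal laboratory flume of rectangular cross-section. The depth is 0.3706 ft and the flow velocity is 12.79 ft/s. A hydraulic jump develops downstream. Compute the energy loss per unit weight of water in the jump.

Fr₁ = V₁/√(g·y₁) = 12.79/√(32.2×0.3706) = 3.702.
From the momentum equation for a rectangular channel, y₂/y₁ = ½[√(1 + 8Fr₁²) − 1] = ½[√110.67 − 1] = 4.760.
y₂ = 4.760 × 0.3706 = 1.764 ft.
q = V₁·y₁ = 12.79 × 0.3706 = 4.740 ft²/s. V₂ = q/y₂ = 4.740/1.764 = 2.687 ft/s. E₁ = y₁ + V₁²/2g = 2.911 ft; E₂ = y₂ + V₂²/2g = 1.876 ft. ΔE = E₁ − E₂ = 1.035 ft.

ΔE = 1.035 ft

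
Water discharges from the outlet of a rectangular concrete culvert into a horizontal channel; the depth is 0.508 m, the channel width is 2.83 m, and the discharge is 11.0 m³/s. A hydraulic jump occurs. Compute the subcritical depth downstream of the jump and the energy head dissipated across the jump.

q = Q/b = 11.0/2.83 = 3.89 m²/s; V₁ = q/y₁ = 7.65 m/s. Fr₁ = V₁/√(g·y₁) = 3.43.
Bélanger equation: y₂/y₁ = ½[√(1 + 8Fr₁²) − 1] = ½[√94.98 − 1] = 4.37.
y₂ = 4.37 × 0.508 = 2.22 m.
Head loss: ΔE = (y₂ − y₁)³/(4y₁y₂) = (2.22 − 0.508)³/(4×0.508×2.22) = 5.03/4.51 = 1.11 m.

y₂ = 2.22 m; ΔE = 1.11 m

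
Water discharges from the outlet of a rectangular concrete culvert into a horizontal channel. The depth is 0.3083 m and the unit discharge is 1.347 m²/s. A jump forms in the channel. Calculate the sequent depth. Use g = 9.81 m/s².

V₁ = q/y₁ = 1.347/0.3083 = 4.369 m/s. Fr₁ = V₁/√(g·y₁) = 4.369/√(9.81×0.3083) = 2.512.
Conjugate-depth relation: y₂/y₁ = ½[√(1 + 8Fr₁²) − 1] = ½[√51.494 − 1] = 3.088.
y₂ = 3.088 × 0.3083 = 0.9520 m.

y₂ = 0.9520 m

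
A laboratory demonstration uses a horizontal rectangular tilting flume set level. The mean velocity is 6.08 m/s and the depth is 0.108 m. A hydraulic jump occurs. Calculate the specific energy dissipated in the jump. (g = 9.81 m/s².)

ΔE = 1.11 m

Fr₁ = V₁/√(g·y₁) = 6.08/√(9.81×0.108) = 5.91.
Bélanger equation: y₂/y₁ = ½[√(1 + 8Fr₁²) − 1] = ½[√280.1 − 1] = 7.87.
y₂ = 7.87 × 0.108 = 0.850 m.
Head loss: ΔE = (y₂ − y₁)³/(4y₁y₂) = (0.850 − 0.108)³/(4×0.108×0.850) = 0.408/0.367 = 1.11 m.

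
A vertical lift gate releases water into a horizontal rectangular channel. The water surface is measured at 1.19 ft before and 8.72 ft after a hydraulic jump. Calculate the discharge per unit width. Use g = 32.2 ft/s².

For a rectangular channel the momentum equation gives q² = ½·g·y₁·y₂·(y₁ + y₂) = ½×32.2×1.19×8.72×9.91 = 1656.
q = √1656 = 40.7 ft²/s.

q = 40.7 ft²/s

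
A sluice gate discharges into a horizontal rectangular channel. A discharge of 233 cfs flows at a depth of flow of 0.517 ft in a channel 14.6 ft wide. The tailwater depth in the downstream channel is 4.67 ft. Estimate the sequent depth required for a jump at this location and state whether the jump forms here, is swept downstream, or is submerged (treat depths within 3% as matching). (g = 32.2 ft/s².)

q = Q/b = 233/14.6 = 16.0 ft²/s; V₁ = q/y₁ = 30.9 ft/s. Fr₁ = V₁/√(g·y₁) = 7.57.
From the momentum equation for a rectangular channel, y₂/y₁ = ½[√(1 + 8Fr₁²) − 1] = ½[√458.9 − 1] = 10.2.
y₂ = 10.2 × 0.517 = 5.28 ft.
Tailwater y_tw = 4.67 ft: y_tw < y₂, so the jump is swept downstream.

y₂ = 5.28 ft; the jump is swept downstream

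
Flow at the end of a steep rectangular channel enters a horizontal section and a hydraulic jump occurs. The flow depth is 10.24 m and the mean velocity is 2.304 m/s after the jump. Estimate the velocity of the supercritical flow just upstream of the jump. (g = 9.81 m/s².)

Fr₂ = V₂/√(g·y₂) = 2.304/√(9.81×10.24) = 0.2299.
Applying the sequent-depth relation in reverse, y₁/y₂ = ½[√(1 + 8Fr₂²) − 1] = ½[√1.4228 − 1] = 0.09640.
y₁ = 0.09640 × 10.24 = 0.9871 m.
V₁ = q/y₁ = 23.59/0.9871 = 23.90 m/s.

V₁ = 23.90 m/s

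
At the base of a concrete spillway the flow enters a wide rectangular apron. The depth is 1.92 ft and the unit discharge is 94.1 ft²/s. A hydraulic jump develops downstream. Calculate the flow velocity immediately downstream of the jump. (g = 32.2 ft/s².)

V₂ = 5.88 ft/s

V₁ = q/y₁ = 94.1/1.92 = 49.0 ft/s. Fr₁ = V₁/√(g·y₁) = 49.0/√(32.2×1.92) = 6.23.
Conjugate-depth relation: y₂/y₁ = ½[√(1 + 8Fr₁²) − 1] = ½[√311.8 − 1] = 8.33.
y₂ = 8.33 × 1.92 = 16.0 ft.
V₂ = q/y₂ = 94.1/16.0 = 5.88 ft/s.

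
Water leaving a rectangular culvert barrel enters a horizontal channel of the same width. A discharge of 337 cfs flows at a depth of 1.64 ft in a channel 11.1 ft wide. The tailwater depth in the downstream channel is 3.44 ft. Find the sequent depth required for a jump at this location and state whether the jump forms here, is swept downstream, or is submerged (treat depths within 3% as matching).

q = Q/b = 337/11.1 = 30.4 ft²/s; V₁ = q/y₁ = 18.5 ft/s. Fr₁ = V₁/√(g·y₁) = 2.55.
Sequent-depth ratio: y₂/y₁ = ½[√(1 + 8Fr₁²) − 1] = ½[√52.92 − 1] = 3.14.
y₂ = 3.14 × 1.64 = 5.15 ft.
Tailwater y_tw = 3.44 ft: y_tw < y₂, so the jump is swept downstream.

y₂ = 5.15 ft; the jump is swept downstream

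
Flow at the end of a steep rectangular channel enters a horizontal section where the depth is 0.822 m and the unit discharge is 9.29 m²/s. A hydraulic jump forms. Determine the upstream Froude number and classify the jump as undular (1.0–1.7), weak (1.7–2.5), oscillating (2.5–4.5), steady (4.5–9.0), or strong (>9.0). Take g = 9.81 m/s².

Fr₁ = 3.98; oscillating jump

V₁ = q/y₁ = 9.29/0.822 = 11.3 m/s. Fr₁ = V₁/√(g·y₁) = 11.3/√(9.81×0.822) = 3.98.
Fr₁ = 3.98 lies in the oscillating range.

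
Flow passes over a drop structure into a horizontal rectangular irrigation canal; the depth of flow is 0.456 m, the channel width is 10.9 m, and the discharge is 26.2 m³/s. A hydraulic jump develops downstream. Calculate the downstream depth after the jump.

q = Q/b = 26.2/10.9 = 2.40 m²/s; V₁ = q/y₁ = 5.27 m/s. Fr₁ = V₁/√(g·y₁) = 2.49.
By Bélanger, y₂/y₁ = ½[√(1 + 8Fr₁²) − 1] = ½[√50.69 − 1] = 3.06.
y₂ = 3.06 × 0.456 = 1.40 m.

y₂ = 1.40 m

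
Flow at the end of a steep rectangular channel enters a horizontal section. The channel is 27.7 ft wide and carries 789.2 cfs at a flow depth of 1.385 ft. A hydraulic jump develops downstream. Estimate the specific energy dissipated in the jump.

ΔE = 2.140 ft

q = Q/b = 789.2/27.7 = 28.49 ft²/s; V₁ = q/y₁ = 20.57 ft/s. Fr₁ = V₁/√(g·y₁) = 3.080.
Sequent-depth ratio: y₂/y₁ = ½[√(1 + 8Fr₁²) − 1] = ½[√76.910 − 1] = 3.885.
y₂ = 3.885 × 1.385 = 5.381 ft.
Head loss: ΔE = (y₂ − y₁)³/(4y₁y₂) = (5.381 − 1.385)³/(4×1.385×5.381) = 63.79/29.81 = 2.140 ft.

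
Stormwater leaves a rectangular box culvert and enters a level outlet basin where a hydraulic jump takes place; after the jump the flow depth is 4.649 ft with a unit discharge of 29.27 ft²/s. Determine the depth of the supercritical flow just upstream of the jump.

V₂ = q/y₂ = 29.27/4.649 = 6.296 ft/s; Fr₂ = V₂/√(g·y₂) = 0.5146.
Applying the sequent-depth relation in reverse, y₁/y₂ = ½[√(1 + 8Fr₂²) − 1] = ½[√3.1184 − 1] = 0.3829.
y₁ = 0.3829 × 4.649 = 1.780 ft.

y₁ = 1.780 ft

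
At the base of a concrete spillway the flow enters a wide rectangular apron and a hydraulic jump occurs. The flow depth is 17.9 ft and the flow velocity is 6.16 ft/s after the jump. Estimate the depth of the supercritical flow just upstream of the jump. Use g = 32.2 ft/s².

Fr₂ = V₂/√(g·y₂) = 6.16/√(32.2×17.9) = 0.257.
The Bélanger relation is symmetric: y₁/y₂ = ½[√(1 + 8Fr₂²) − 1] = ½[√1.527 − 1] = 0.118.
y₁ = 0.118 × 17.9 = 2.11 ft.

y₁ = 2.11 ft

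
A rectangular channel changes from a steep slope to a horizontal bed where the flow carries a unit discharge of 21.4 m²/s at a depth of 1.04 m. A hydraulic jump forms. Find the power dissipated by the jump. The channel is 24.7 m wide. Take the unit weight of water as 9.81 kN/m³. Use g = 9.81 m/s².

P = 69282 kW

V₁ = q/y₁ = 21.4/1.04 = 20.6 m/s. Fr₁ = V₁/√(g·y₁) = 20.6/√(9.81×1.04) = 6.44.
Sequent-depth ratio: y₂/y₁ = ½[√(1 + 8Fr₁²) − 1] = ½[√333.0 − 1] = 8.62.
y₂ = 8.62 × 1.04 = 8.97 m.
V₂ = q/y₂ = 21.4/8.97 = 2.39 m/s. E₁ = y₁ + V₁²/2g = 22.6 m; E₂ = y₂ + V₂²/2g = 9.26 m. ΔE = E₁ − E₂ = 13.4 m.
Q = q·b = 21.4 × 24.7 = 529 m³/s. P = γ·Q·ΔE = 9.81 × 529 × 13.4 = 69282 kW.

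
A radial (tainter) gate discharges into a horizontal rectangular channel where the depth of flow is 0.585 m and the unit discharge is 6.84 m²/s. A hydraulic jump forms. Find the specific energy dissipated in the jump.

V₁ = q/y₁ = 6.84/0.585 = 11.7 m/s. Fr₁ = V₁/√(g·y₁) = 11.7/√(9.81×0.585) = 4.88.
By Bélanger, y₂/y₁ = ½[√(1 + 8Fr₁²) − 1] = ½[√191.6 − 1] = 6.42.
y₂ = 6.42 × 0.585 = 3.76 m.
V₂ = q/y₂ = 6.84/3.76 = 1.82 m/s. E₁ = y₁ + V₁²/2g = 7.55 m; E₂ = y₂ + V₂²/2g = 3.93 m. ΔE = E₁ − E₂ = 3.63 m.

ΔE = 3.63 m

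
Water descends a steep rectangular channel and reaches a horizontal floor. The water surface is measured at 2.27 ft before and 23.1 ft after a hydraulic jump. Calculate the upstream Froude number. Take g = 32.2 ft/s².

Fr₁ = 7.54

For a rectangular channel the momentum equation gives q² = ½·g·y₁·y₂·(y₁ + y₂) = ½×32.2×2.27×23.1×25.4 = 21418.
q = √21418 = 146 ft²/s.
V₁ = q/y₁ = 64.5 ft/s; Fr₁ = V₁/√(g·y₁) = 7.54.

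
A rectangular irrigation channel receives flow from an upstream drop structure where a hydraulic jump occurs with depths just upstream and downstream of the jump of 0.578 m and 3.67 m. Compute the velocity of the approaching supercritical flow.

For a rectangular channel the momentum equation gives q² = ½·g·y₁·y₂·(y₁ + y₂) = ½×9.81×0.578×3.67×4.25 = 44.2.
q = √44.2 = 6.65 m²/s.
V₁ = q/y₁ = 6.65/0.578 = 11.5 m/s.

V₁ = 11.5 m/s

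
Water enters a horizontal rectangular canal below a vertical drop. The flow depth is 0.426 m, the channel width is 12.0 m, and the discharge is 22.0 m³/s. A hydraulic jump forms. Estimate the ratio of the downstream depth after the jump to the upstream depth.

y₂/y₁ = 2.52

q = Q/b = 22.0/12.0 = 1.83 m²/s; V₁ = q/y₁ = 4.30 m/s. Fr₁ = V₁/√(g·y₁) = 2.11.
From the momentum equation for a rectangular channel, y₂/y₁ = ½[√(1 + 8Fr₁²) − 1] = ½[√36.45 − 1] = 2.52.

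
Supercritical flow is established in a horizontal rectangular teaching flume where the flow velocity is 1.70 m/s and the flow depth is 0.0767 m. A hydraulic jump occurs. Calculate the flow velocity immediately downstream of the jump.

V₂ = 0.734 m/s

Fr₁ = V₁/√(g·y₁) = 1.70/√(9.81×0.0767) = 1.96.
Conjugate-depth relation: y₂/y₁ = ½[√(1 + 8Fr₁²) − 1] = ½[√31.73 − 1] = 2.32.
y₂ = 2.32 × 0.0767 = 0.178 m.
q = V₁·y₁ = 1.70 × 0.0767 = 0.130 m²/s.
V₂ = q/y₂ = 0.130/0.178 = 0.734 m/s.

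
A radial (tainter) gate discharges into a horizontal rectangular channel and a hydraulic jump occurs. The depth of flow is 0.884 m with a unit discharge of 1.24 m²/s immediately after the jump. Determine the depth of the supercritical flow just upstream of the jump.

V₂ = q/y₂ = 1.24/0.884 = 1.40 m/s; Fr₂ = V₂/√(g·y₂) = 0.476.
Since the conjugate-depth ratio holds either way, y₁/y₂ = ½[√(1 + 8Fr₂²) − 1] = ½[√2.815 − 1] = 0.339.
y₁ = 0.339 × 0.884 = 0.300 m.

y₁ = 0.300 m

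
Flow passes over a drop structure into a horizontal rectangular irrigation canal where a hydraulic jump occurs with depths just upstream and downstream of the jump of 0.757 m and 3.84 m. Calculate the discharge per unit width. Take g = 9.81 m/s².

For a rectangular channel the momentum equation gives q² = ½·g·y₁·y₂·(y₁ + y₂) = ½×9.81×0.757×3.84×4.60 = 65.5.
q = √65.5 = 8.10 m²/s.

q = 8.10 m²/s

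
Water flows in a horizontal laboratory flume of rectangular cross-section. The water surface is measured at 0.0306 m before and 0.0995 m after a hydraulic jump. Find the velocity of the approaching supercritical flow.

For a rectangular channel the momentum equation gives q² = ½·g·y₁·y₂·(y₁ + y₂) = ½×9.81×0.0306×0.0995×0.130 = 0.00194.
q = √0.00194 = 0.0441 m²/s.
V₁ = q/y₁ = 0.0441/0.0306 = 1.44 m/s.

V₁ = 1.44 m/s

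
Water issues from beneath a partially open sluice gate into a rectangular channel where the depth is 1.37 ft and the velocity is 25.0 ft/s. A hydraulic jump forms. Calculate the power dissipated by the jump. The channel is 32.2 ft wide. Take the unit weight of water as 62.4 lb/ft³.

Fr₁ = V₁/√(g·y₁) = 25.0/√(32.2×1.37) = 3.76.
Sequent-depth ratio: y₂/y₁ = ½[√(1 + 8Fr₁²) − 1] = ½[√114.3 − 1] = 4.85.
y₂ = 4.85 × 1.37 = 6.64 ft.
q = V₁·y₁ = 25.0 × 1.37 = 34.2 ft²/s. V₂ = q/y₂ = 34.2/6.64 = 5.16 ft/s. E₁ = y₁ + V₁²/2g = 11.1 ft; E₂ = y₂ + V₂²/2g = 7.05 ft. ΔE = E₁ − E₂ = 4.02 ft.
Q = q·b = 34.2 × 32.2 = 1103 cfs. P = γ·Q·ΔE/550 = 62.4 × 1103 × 4.02 / 550 = 503 hp.

P = 503 hp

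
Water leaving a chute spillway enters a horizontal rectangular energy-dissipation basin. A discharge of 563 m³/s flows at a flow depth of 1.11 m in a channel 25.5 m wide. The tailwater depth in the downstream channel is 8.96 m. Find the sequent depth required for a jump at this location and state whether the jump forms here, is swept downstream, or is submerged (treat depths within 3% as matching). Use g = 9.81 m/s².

y₂ = 8.92 m; the jump forms here

q = Q/b = 563/25.5 = 22.1 m²/s; V₁ = q/y₁ = 19.9 m/s. Fr₁ = V₁/√(g·y₁) = 6.03.
Sequent-depth ratio: y₂/y₁ = ½[√(1 + 8Fr₁²) − 1] = ½[√291.7 − 1] = 8.04.
y₂ = 8.04 × 1.11 = 8.92 m.
Tailwater y_tw = 8.96 m: y_tw ≈ y₂, so the jump forms here.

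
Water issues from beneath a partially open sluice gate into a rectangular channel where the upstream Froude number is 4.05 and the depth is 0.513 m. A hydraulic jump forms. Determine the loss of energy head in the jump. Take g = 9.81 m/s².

ΔE = 1.87 m

Fr₁ = 4.05 (given).
From the momentum equation for a rectangular channel, y₂/y₁ = ½[√(1 + 8Fr₁²) − 1] = ½[√132.2 − 1] = 5.25.
y₂ = 5.25 × 0.513 = 2.69 m.
V₁ = Fr₁·√(g·y₁) = 4.05×√(9.81×0.513) = 9.09 m/s; q = V₁·y₁ = 4.66 m²/s. V₂ = q/y₂ = 4.66/2.69 = 1.73 m/s. E₁ = y₁ + V₁²/2g = 4.72 m; E₂ = y₂ + V₂²/2g = 2.85 m. ΔE = E₁ − E₂ = 1.87 m.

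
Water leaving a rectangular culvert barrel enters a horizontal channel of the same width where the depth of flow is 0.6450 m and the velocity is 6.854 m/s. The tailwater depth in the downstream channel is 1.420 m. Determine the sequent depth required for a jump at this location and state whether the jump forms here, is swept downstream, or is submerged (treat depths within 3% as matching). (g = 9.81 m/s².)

Fr₁ = V₁/√(g·y₁) = 6.854/√(9.81×0.6450) = 2.725.
Sequent-depth ratio: y₂/y₁ = ½[√(1 + 8Fr₁²) − 1] = ½[√60.395 − 1] = 3.386.
y₂ = 3.386 × 0.6450 = 2.184 m.
Tailwater y_tw = 1.420 m: y_tw < y₂, so the jump is swept downstream.

y₂ = 2.184 m; the jump is swept downstream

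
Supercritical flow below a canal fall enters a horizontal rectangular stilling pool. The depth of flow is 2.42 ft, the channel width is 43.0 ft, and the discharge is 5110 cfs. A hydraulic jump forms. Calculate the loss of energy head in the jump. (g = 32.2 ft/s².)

ΔE = 21.3 ft

q = Q/b = 5110/43.0 = 119 ft²/s; V₁ = q/y₁ = 49.1 ft/s. Fr₁ = V₁/√(g·y₁) = 5.56.
Sequent-depth ratio: y₂/y₁ = ½[√(1 + 8Fr₁²) − 1] = ½[√248.6 − 1] = 7.38.
y₂ = 7.38 × 2.42 = 17.9 ft.
V₂ = q/y₂ = 119/17.9 = 6.65 ft/s. E₁ = y₁ + V₁²/2g = 39.9 ft; E₂ = y₂ + V₂²/2g = 18.6 ft. ΔE = E₁ − E₂ = 21.3 ft.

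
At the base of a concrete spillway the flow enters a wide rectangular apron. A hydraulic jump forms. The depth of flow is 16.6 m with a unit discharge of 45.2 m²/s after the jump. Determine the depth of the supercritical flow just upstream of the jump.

V₂ = q/y₂ = 45.2/16.6 = 2.72 m/s; Fr₂ = V₂/√(g·y₂) = 0.213.
Applying the sequent-depth relation in reverse, y₁/y₂ = ½[√(1 + 8Fr₂²) − 1] = ½[√1.364 − 1] = 0.0840.
y₁ = 0.0840 × 16.6 = 1.39 m.

y₁ = 1.39 m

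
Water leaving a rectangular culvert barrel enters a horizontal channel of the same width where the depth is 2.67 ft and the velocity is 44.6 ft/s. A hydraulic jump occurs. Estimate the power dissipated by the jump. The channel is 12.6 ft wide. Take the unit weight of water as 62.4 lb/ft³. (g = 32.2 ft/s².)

Fr₁ = V₁/√(g·y₁) = 44.6/√(32.2×2.67) = 4.81.
Conjugate-depth relation: y₂/y₁ = ½[√(1 + 8Fr₁²) − 1] = ½[√186.1 − 1] = 6.32.
y₂ = 6.32 × 2.67 = 16.9 ft.
q = V₁·y₁ = 44.6 × 2.67 = 119 ft²/s. V₂ = q/y₂ = 119/16.9 = 7.06 ft/s. E₁ = y₁ + V₁²/2g = 33.6 ft; E₂ = y₂ + V₂²/2g = 17.6 ft. ΔE = E₁ − E₂ = 15.9 ft.
Q = q·b = 119 × 12.6 = 1500 cfs. P = γ·Q·ΔE/550 = 62.4 × 1500 × 15.9 / 550 = 2708 hp.

P = 2708 hp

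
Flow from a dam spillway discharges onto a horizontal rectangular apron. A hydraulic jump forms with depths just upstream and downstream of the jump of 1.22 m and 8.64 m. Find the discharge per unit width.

For a rectangular channel the momentum equation gives q² = ½·g·y₁·y₂·(y₁ + y₂) = ½×9.81×1.22×8.64×9.86 = 510.
q = √510 = 22.6 m²/s.

q = 22.6 m²/s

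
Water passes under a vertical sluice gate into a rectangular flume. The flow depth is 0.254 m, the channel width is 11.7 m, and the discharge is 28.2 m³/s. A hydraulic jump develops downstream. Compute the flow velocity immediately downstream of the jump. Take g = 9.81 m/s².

V₂ = 1.18 m/s

q = Q/b = 28.2/11.7 = 2.41 m²/s; V₁ = q/y₁ = 9.49 m/s. Fr₁ = V₁/√(g·y₁) = 6.01.
Bélanger equation: y₂/y₁ = ½[√(1 + 8Fr₁²) − 1] = ½[√290.1 − 1] = 8.02.
y₂ = 8.02 × 0.254 = 2.04 m.
V₂ = q/y₂ = 2.41/2.04 = 1.18 m/s.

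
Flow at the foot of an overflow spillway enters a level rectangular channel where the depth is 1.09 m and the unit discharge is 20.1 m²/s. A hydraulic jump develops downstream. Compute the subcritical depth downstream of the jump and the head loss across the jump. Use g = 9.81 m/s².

V₁ = q/y₁ = 20.1/1.09 = 18.4 m/s. Fr₁ = V₁/√(g·y₁) = 18.4/√(9.81×1.09) = 5.64.
Sequent-depth ratio: y₂/y₁ = ½[√(1 + 8Fr₁²) − 1] = ½[√255.4 − 1] = 7.49.
y₂ = 7.49 × 1.09 = 8.16 m.
V₂ = q/y₂ = 20.1/8.16 = 2.46 m/s. E₁ = y₁ + V₁²/2g = 18.4 m; E₂ = y₂ + V₂²/2g = 8.47 m. ΔE = E₁ − E₂ = 9.95 m.

y₂ = 8.16 m; ΔE = 9.95 m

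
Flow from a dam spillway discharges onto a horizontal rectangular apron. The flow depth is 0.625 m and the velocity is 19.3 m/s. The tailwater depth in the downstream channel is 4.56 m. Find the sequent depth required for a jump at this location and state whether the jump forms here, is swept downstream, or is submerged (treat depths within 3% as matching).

y₂ = 6.58 m; the jump is swept downstream

Fr₁ = V₁/√(g·y₁) = 19.3/√(9.81×0.625) = 7.79.
Sequent-depth ratio: y₂/y₁ = ½[√(1 + 8Fr₁²) − 1] = ½[√487.0 − 1] = 10.5.
y₂ = 10.5 × 0.625 = 6.58 m.
Tailwater y_tw = 4.56 m: y_tw < y₂, so the jump is swept downstream.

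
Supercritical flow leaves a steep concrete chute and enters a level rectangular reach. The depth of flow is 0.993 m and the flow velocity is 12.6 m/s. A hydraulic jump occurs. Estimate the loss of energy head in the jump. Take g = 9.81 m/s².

Fr₁ = V₁/√(g·y₁) = 12.6/√(9.81×0.993) = 4.04.
Conjugate-depth relation: y₂/y₁ = ½[√(1 + 8Fr₁²) − 1] = ½[√131.4 − 1] = 5.23.
y₂ = 5.23 × 0.993 = 5.19 m.
Head loss: ΔE = (y₂ − y₁)³/(4y₁y₂) = (5.19 − 0.993)³/(4×0.993×5.19) = 74.2/20.6 = 3.59 m.

ΔE = 3.59 m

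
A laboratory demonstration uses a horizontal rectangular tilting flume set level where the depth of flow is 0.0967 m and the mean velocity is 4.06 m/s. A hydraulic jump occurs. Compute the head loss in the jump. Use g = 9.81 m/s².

Fr₁ = V₁/√(g·y₁) = 4.06/√(9.81×0.0967) = 4.17.
Bélanger equation: y₂/y₁ = ½[√(1 + 8Fr₁²) − 1] = ½[√140.0 − 1] = 5.42.
y₂ = 5.42 × 0.0967 = 0.524 m.
q = V₁·y₁ = 4.06 × 0.0967 = 0.393 m²/s. V₂ = q/y₂ = 0.393/0.524 = 0.750 m/s. E₁ = y₁ + V₁²/2g = 0.937 m; E₂ = y₂ + V₂²/2g = 0.552 m. ΔE = E₁ − E₂ = 0.384 m.

ΔE = 0.384 m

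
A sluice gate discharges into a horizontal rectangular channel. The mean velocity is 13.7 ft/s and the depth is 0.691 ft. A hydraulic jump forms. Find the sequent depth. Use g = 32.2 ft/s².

Fr₁ = V₁/√(g·y₁) = 13.7/√(32.2×0.691) = 2.90.
Bélanger equation: y₂/y₁ = ½[√(1 + 8Fr₁²) − 1] = ½[√68.48 − 1] = 3.64.
y₂ = 3.64 × 0.691 = 2.51 ft.

y₂ = 2.51 ft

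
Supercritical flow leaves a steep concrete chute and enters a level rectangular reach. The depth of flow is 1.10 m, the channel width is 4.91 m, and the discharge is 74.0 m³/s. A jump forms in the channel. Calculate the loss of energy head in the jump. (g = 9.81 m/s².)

ΔE = 4.38 m

q = Q/b = 74.0/4.91 = 15.1 m²/s; V₁ = q/y₁ = 13.7 m/s. Fr₁ = V₁/√(g·y₁) = 4.17.
Conjugate-depth relation: y₂/y₁ = ½[√(1 + 8Fr₁²) − 1] = ½[√140.2 − 1] = 5.42.
y₂ = 5.42 × 1.10 = 5.96 m.
V₂ = q/y₂ = 15.1/5.96 = 2.53 m/s. E₁ = y₁ + V₁²/2g = 10.7 m; E₂ = y₂ + V₂²/2g = 6.29 m. ΔE = E₁ − E₂ = 4.38 m.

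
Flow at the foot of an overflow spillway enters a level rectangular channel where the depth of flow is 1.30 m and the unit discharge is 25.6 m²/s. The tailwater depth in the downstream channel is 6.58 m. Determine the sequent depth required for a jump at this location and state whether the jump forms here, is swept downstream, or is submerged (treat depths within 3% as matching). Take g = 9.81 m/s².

y₂ = 9.51 m; the jump is swept downstream

V₁ = q/y₁ = 25.6/1.30 = 19.7 m/s. Fr₁ = V₁/√(g·y₁) = 19.7/√(9.81×1.30) = 5.51.
Bélanger equation: y₂/y₁ = ½[√(1 + 8Fr₁²) − 1] = ½[√244.3 − 1] = 7.31.
y₂ = 7.31 × 1.30 = 9.51 m.
Tailwater y_tw = 6.58 m: y_tw < y₂, so the jump is swept downstream.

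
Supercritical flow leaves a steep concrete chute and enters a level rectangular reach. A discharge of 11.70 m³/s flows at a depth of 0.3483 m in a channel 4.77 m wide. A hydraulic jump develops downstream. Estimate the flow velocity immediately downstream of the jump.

q = Q/b = 11.70/4.77 = 2.453 m²/s; V₁ = q/y₁ = 7.042 m/s. Fr₁ = V₁/√(g·y₁) = 3.810.
Bélanger equation: y₂/y₁ = ½[√(1 + 8Fr₁²) − 1] = ½[√117.12 − 1] = 4.911.
y₂ = 4.911 × 0.3483 = 1.711 m.
V₂ = q/y₂ = 2.453/1.711 = 1.434 m/s.

V₂ = 1.434 m/s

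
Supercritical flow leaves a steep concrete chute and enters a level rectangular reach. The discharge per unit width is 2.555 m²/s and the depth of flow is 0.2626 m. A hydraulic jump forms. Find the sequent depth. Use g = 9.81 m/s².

y₂ = 2.124 m

V₁ = q/y₁ = 2.555/0.2626 = 9.730 m/s. Fr₁ = V₁/√(g·y₁) = 9.730/√(9.81×0.2626) = 6.062.
From the momentum equation for a rectangular channel, y₂/y₁ = ½[√(1 + 8Fr₁²) − 1] = ½[√294.98 − 1] = 8.087.
y₂ = 8.087 × 0.2626 = 2.124 m.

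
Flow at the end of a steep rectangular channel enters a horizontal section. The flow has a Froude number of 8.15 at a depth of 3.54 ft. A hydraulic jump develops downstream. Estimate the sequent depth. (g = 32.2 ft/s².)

y₂ = 39.1 ft

Fr₁ = 8.15 (given).
Sequent-depth ratio: y₂/y₁ = ½[√(1 + 8Fr₁²) − 1] = ½[√532.4 − 1] = 11.0.
y₂ = 11.0 × 3.54 = 39.1 ft.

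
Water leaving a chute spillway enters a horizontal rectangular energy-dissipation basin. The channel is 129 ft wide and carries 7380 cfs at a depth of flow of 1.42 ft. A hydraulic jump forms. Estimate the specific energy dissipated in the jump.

ΔE = 14.9 ft

q = Q/b = 7380/129 = 57.2 ft²/s; V₁ = q/y₁ = 40.3 ft/s. Fr₁ = V₁/√(g·y₁) = 5.96.
By Bélanger, y₂/y₁ = ½[√(1 + 8Fr₁²) − 1] = ½[√285.0 − 1] = 7.94.
y₂ = 7.94 × 1.42 = 11.3 ft.
V₂ = q/y₂ = 57.2/11.3 = 5.07 ft/s. E₁ = y₁ + V₁²/2g = 26.6 ft; E₂ = y₂ + V₂²/2g = 11.7 ft. ΔE = E₁ − E₂ = 14.9 ft.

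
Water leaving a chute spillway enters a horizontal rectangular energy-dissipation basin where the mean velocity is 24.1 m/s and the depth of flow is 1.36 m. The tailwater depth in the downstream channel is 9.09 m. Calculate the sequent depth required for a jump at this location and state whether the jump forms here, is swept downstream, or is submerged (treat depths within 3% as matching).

Fr₁ = V₁/√(g·y₁) = 24.1/√(9.81×1.36) = 6.60.
From the momentum equation for a rectangular channel, y₂/y₁ = ½[√(1 + 8Fr₁²) − 1] = ½[√349.3 − 1] = 8.84.
y₂ = 8.84 × 1.36 = 12.0 m.
Tailwater y_tw = 9.09 m: y_tw < y₂, so the jump is swept downstream.

y₂ = 12.0 m; the jump is swept downstream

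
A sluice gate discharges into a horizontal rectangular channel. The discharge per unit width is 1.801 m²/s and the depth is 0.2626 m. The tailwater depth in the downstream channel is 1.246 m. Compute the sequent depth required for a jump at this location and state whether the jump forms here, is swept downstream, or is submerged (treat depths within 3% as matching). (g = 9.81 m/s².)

V₁ = q/y₁ = 1.801/0.2626 = 6.858 m/s. Fr₁ = V₁/√(g·y₁) = 6.858/√(9.81×0.2626) = 4.273.
By Bélanger, y₂/y₁ = ½[√(1 + 8Fr₁²) − 1] = ½[√147.07 − 1] = 5.564.
y₂ = 5.564 × 0.2626 = 1.461 m.
Tailwater y_tw = 1.246 m: y_tw < y₂, so the jump is swept downstream.

y₂ = 1.461 m; the jump is swept downstream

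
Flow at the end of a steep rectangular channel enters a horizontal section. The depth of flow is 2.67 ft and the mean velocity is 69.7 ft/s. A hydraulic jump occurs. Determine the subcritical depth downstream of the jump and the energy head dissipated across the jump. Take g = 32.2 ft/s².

y₂ = 27.1 ft; ΔE = 50.3 ft

Fr₁ = V₁/√(g·y₁) = 69.7/√(32.2×2.67) = 7.52.
Bélanger equation: y₂/y₁ = ½[√(1 + 8Fr₁²) − 1] = ½[√453.1 − 1] = 10.1.
y₂ = 10.1 × 2.67 = 27.1 ft.
Head loss: ΔE = (y₂ − y₁)³/(4y₁y₂) = (27.1 − 2.67)³/(4×2.67×27.1) = 14546/289 = 50.3 ft.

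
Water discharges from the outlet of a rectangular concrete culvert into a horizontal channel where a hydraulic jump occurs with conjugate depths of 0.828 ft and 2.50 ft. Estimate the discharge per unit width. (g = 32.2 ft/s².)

q = 10.5 ft²/s

For a rectangular channel the momentum equation gives q² = ½·g·y₁·y₂·(y₁ + y₂) = ½×32.2×0.828×2.50×3.33 = 111.
q = √111 = 10.5 ft²/s.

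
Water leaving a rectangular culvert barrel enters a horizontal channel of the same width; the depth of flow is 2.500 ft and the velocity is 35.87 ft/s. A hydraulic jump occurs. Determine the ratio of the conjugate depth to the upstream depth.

Fr₁ = V₁/√(g·y₁) = 35.87/√(32.2×2.500) = 3.998.
From the momentum equation for a rectangular channel, y₂/y₁ = ½[√(1 + 8Fr₁²) − 1] = ½[√128.87 − 1] = 5.176.

y₂/y₁ = 5.176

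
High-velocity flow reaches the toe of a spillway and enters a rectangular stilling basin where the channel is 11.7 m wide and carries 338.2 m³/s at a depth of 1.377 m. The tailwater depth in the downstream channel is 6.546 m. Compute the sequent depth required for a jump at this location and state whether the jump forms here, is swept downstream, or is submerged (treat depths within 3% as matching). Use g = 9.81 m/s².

q = Q/b = 338.2/11.7 = 28.91 m²/s; V₁ = q/y₁ = 20.99 m/s. Fr₁ = V₁/√(g·y₁) = 5.712.
Bélanger equation: y₂/y₁ = ½[√(1 + 8Fr₁²) − 1] = ½[√261.97 − 1] = 7.593.
y₂ = 7.593 × 1.377 = 10.46 m.
Tailwater y_tw = 6.546 m: y_tw < y₂, so the jump is swept downstream.

y₂ = 10.46 m; the jump is swept downstream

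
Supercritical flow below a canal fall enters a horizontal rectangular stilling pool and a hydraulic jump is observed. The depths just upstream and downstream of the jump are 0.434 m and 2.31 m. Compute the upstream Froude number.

Fr₁ = 4.10

For a rectangular channel the momentum equation gives q² = ½·g·y₁·y₂·(y₁ + y₂) = ½×9.81×0.434×2.31×2.74 = 13.5.
q = √13.5 = 3.67 m²/s.
V₁ = q/y₁ = 8.46 m/s; Fr₁ = V₁/√(g·y₁) = 4.10.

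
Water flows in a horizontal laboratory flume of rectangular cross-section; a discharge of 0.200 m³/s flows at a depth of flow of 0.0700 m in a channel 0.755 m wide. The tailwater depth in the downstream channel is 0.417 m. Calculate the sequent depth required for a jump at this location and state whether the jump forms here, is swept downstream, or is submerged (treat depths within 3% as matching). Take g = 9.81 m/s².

q = Q/b = 0.200/0.755 = 0.265 m²/s; V₁ = q/y₁ = 3.78 m/s. Fr₁ = V₁/√(g·y₁) = 4.57.
Bélanger equation: y₂/y₁ = ½[√(1 + 8Fr₁²) − 1] = ½[√167.8 − 1] = 5.98.
y₂ = 5.98 × 0.0700 = 0.418 m.
Tailwater y_tw = 0.417 m: y_tw ≈ y₂, so the jump forms here.

y₂ = 0.418 m; the jump forms here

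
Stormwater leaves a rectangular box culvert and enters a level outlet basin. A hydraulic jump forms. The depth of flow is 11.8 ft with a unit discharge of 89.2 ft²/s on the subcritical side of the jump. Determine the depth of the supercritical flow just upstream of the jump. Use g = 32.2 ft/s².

y₁ = 2.86 ft

V₂ = q/y₂ = 89.2/11.8 = 7.56 ft/s; Fr₂ = V₂/√(g·y₂) = 0.388.
The Bélanger relation is symmetric: y₁/y₂ = ½[√(1 + 8Fr₂²) − 1] = ½[√2.203 − 1] = 0.242.
y₁ = 0.242 × 11.8 = 2.86 ft.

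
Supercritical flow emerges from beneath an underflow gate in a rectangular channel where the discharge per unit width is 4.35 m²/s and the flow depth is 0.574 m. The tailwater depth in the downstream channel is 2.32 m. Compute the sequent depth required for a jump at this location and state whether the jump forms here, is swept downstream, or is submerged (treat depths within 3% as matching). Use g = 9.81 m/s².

y₂ = 2.32 m; the jump forms here

V₁ = q/y₁ = 4.35/0.574 = 7.58 m/s. Fr₁ = V₁/√(g·y₁) = 7.58/√(9.81×0.574) = 3.19.
By Bélanger, y₂/y₁ = ½[√(1 + 8Fr₁²) − 1] = ½[√82.60 − 1] = 4.04.
y₂ = 4.04 × 0.574 = 2.32 m.
Tailwater y_tw = 2.32 m: y_tw ≈ y₂, so the jump forms here.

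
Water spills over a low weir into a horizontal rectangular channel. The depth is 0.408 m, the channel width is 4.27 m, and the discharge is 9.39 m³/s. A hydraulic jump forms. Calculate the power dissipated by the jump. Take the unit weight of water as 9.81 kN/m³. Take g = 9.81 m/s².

P = 36.1 kW

q = Q/b = 9.39/4.27 = 2.20 m²/s; V₁ = q/y₁ = 5.39 m/s. Fr₁ = V₁/√(g·y₁) = 2.69.
Sequent-depth ratio: y₂/y₁ = ½[√(1 + 8Fr₁²) − 1] = ½[√59.07 − 1] = 3.34.
y₂ = 3.34 × 0.408 = 1.36 m.
V₂ = q/y₂ = 2.20/1.36 = 1.61 m/s. E₁ = y₁ + V₁²/2g = 1.89 m; E₂ = y₂ + V₂²/2g = 1.50 m. ΔE = E₁ − E₂ = 0.392 m.
P = γ·Q·ΔE = 9.81 × 9.39 × 0.392 = 36.1 kW.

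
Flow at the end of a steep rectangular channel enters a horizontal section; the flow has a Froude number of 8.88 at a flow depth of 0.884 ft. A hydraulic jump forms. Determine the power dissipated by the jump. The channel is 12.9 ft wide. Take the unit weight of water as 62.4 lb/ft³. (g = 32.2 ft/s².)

Fr₁ = 8.88 (given).
By Bélanger, y₂/y₁ = ½[√(1 + 8Fr₁²) − 1] = ½[√631.8 − 1] = 12.1.
y₂ = 12.1 × 0.884 = 10.7 ft.
Head loss: ΔE = (y₂ − y₁)³/(4y₁y₂) = (10.7 − 0.884)³/(4×0.884×10.7) = 937/37.7 = 24.8 ft.
V₁ = Fr₁·√(g·y₁) = 8.88×√(32.2×0.884) = 47.4 ft/s; q = V₁·y₁ = 41.9 ft²/s. Q = q·b = 41.9 × 12.9 = 540 cfs. P = γ·Q·ΔE/550 = 62.4 × 540 × 24.8 / 550 = 1522 hp.

P = 1522 hp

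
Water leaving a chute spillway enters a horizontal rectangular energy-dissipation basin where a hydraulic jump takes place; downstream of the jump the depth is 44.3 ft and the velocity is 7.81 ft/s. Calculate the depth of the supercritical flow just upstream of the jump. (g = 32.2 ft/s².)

y₁ = 3.51 ft

Fr₂ = V₂/√(g·y₂) = 7.81/√(32.2×44.3) = 0.207.
Since the conjugate-depth ratio holds either way, y₁/y₂ = ½[√(1 + 8Fr₂²) − 1] = ½[√1.342 − 1] = 0.0792.
y₁ = 0.0792 × 44.3 = 3.51 ft.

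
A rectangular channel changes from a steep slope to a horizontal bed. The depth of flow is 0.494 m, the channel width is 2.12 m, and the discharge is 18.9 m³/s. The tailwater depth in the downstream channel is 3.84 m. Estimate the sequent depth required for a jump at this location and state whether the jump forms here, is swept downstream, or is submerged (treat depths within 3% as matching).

q = Q/b = 18.9/2.12 = 8.92 m²/s; V₁ = q/y₁ = 18.0 m/s. Fr₁ = V₁/√(g·y₁) = 8.20.
Bélanger equation: y₂/y₁ = ½[√(1 + 8Fr₁²) − 1] = ½[√538.6 − 1] = 11.1.
y₂ = 11.1 × 0.494 = 5.49 m.
Tailwater y_tw = 3.84 m: y_tw < y₂, so the jump is swept downstream.

y₂ = 5.49 m; the jump is swept downstream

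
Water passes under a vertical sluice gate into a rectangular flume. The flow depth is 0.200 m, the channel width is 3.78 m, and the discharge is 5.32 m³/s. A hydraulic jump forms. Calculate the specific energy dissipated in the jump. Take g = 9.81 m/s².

q = Q/b = 5.32/3.78 = 1.41 m²/s; V₁ = q/y₁ = 7.04 m/s. Fr₁ = V₁/√(g·y₁) = 5.02.
From the momentum equation for a rectangular channel, y₂/y₁ = ½[√(1 + 8Fr₁²) − 1] = ½[√202.9 − 1] = 6.62.
y₂ = 6.62 × 0.200 = 1.32 m.
Head loss: ΔE = (y₂ − y₁)³/(4y₁y₂) = (1.32 − 0.200)³/(4×0.200×1.32) = 1.42/1.06 = 1.34 m.

ΔE = 1.34 m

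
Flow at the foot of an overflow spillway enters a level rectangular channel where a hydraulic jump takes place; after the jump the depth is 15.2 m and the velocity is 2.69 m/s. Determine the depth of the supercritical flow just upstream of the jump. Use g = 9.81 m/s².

Fr₂ = V₂/√(g·y₂) = 2.69/√(9.81×15.2) = 0.220.
From the momentum equation (using Fr₂), y₁/y₂ = ½[√(1 + 8Fr₂²) − 1] = ½[√1.388 − 1] = 0.0891.
y₁ = 0.0891 × 15.2 = 1.35 m.

y₁ = 1.35 m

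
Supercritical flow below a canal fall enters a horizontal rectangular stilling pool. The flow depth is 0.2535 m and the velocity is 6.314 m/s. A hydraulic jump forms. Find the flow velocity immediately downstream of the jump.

Fr₁ = V₁/√(g·y₁) = 6.314/√(9.81×0.2535) = 4.004.
By Bélanger, y₂/y₁ = ½[√(1 + 8Fr₁²) − 1] = ½[√129.25 − 1] = 5.184.
y₂ = 5.184 × 0.2535 = 1.314 m.
q = V₁·y₁ = 6.314 × 0.2535 = 1.601 m²/s.
V₂ = q/y₂ = 1.601/1.314 = 1.218 m/s.

V₂ = 1.218 m/s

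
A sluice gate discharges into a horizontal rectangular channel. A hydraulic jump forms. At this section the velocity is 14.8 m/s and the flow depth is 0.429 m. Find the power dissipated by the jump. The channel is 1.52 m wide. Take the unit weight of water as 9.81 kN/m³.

P = 692 kW

Fr₁ = V₁/√(g·y₁) = 14.8/√(9.81×0.429) = 7.21.
From the momentum equation for a rectangular channel, y₂/y₁ = ½[√(1 + 8Fr₁²) − 1] = ½[√417.4 − 1] = 9.71.
y₂ = 9.71 × 0.429 = 4.17 m.
Head loss: ΔE = (y₂ − y₁)³/(4y₁y₂) = (4.17 − 0.429)³/(4×0.429×4.17) = 52.3/7.15 = 7.31 m.
q = V₁·y₁ = 14.8 × 0.429 = 6.35 m²/s. Q = q·b = 6.35 × 1.52 = 9.65 m³/s. P = γ·Q·ΔE = 9.81 × 9.65 × 7.31 = 692 kW.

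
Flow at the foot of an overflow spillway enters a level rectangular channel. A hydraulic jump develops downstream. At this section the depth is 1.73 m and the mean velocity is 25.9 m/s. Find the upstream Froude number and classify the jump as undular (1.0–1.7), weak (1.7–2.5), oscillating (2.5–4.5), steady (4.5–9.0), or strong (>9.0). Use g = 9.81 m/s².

Fr₁ = 6.29; steady jump

Fr₁ = V₁/√(g·y₁) = 25.9/√(9.81×1.73) = 6.29.
Fr₁ = 6.29 lies in the steady range.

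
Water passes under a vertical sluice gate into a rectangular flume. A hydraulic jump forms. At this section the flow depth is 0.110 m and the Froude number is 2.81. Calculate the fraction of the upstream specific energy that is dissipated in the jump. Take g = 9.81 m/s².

Fr₁ = 2.81 (given).
Bélanger equation: y₂/y₁ = ½[√(1 + 8Fr₁²) − 1] = ½[√64.17 − 1] = 3.51.
y₂ = 3.51 × 0.110 = 0.386 m.
E₁ = y₁(1 + Fr₁²/2) = 0.110×(1 + 2.81²/2) = 0.544 m. ΔE = (y₂ − y₁)³/(4y₁y₂) = 0.123 m. ΔE/E₁ = 0.123/0.544 = 0.227.

ΔE/E₁ = 0.227 (22.7%)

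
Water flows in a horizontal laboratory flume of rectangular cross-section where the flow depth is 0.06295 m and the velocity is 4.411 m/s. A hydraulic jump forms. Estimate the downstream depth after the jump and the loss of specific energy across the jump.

Fr₁ = V₁/√(g·y₁) = 4.411/√(9.81×0.06295) = 5.613.
From the momentum equation for a rectangular channel, y₂/y₁ = ½[√(1 + 8Fr₁²) − 1] = ½[√253.06 − 1] = 7.454.
y₂ = 7.454 × 0.06295 = 0.4692 m.
Head loss: ΔE = (y₂ − y₁)³/(4y₁y₂) = (0.4692 − 0.06295)³/(4×0.06295×0.4692) = 0.06706/0.1182 = 0.5676 m.

y₂ = 0.4692 m; ΔE = 0.5676 m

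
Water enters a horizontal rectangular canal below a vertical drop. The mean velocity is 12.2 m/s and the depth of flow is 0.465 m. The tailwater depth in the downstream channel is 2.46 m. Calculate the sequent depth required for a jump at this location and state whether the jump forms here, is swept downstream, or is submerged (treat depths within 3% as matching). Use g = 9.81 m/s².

y₂ = 3.53 m; the jump is swept downstream

Fr₁ = V₁/√(g·y₁) = 12.2/√(9.81×0.465) = 5.71.
Conjugate-depth relation: y₂/y₁ = ½[√(1 + 8Fr₁²) − 1] = ½[√262.0 − 1] = 7.59.
y₂ = 7.59 × 0.465 = 3.53 m.
Tailwater y_tw = 2.46 m: y_tw < y₂, so the jump is swept downstream.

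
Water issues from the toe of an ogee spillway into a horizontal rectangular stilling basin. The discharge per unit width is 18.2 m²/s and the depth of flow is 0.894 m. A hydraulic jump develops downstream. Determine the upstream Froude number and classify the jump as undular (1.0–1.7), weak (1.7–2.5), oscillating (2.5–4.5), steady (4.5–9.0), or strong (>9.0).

Fr₁ = 6.87; steady jump

V₁ = q/y₁ = 18.2/0.894 = 20.4 m/s. Fr₁ = V₁/√(g·y₁) = 20.4/√(9.81×0.894) = 6.87.
Fr₁ = 6.87 lies in the steady range.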